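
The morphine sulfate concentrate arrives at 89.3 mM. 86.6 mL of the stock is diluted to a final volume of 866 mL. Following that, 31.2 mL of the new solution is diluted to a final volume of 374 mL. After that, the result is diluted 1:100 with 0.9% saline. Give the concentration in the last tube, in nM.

Overall dilution factor = 10 × 11.99 × 100 = 1.20 × 10⁴.
89.3 mM / 1.20 × 10⁴ = 7.45 × 10⁻³ mM = 7450 nM.

7450 nM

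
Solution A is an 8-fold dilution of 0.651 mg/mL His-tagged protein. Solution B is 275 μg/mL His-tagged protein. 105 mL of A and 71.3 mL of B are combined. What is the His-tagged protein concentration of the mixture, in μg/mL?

C_A = 0.651 mg/mL / 8 = 0.0814 mg/mL.
C_B = 275 μg/mL = 0.275 mg/mL.
C_mix = (C_A·V_A + C_B·V_B)/(V_A + V_B) = (0.0814×105 + 0.275×71.3) / 176.3 = 0.160 mg/mL = 160 μg/mL.

160 μg/mL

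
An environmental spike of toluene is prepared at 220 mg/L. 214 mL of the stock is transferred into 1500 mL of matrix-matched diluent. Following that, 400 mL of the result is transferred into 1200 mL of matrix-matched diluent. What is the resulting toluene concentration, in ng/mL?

Overall dilution factor = 8.009 × 4 = 32.0.
220 mg/L / 32.0 = 6.87 mg/L = 6870 ng/mL.

6870 ng/mL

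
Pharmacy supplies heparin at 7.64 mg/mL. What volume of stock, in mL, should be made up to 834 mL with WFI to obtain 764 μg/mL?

764 μg/mL = 0.764 mg/mL.
V₁ = C₂V₂/C₁ = 0.764 × 834 / 7.64 = 83.4 mL.

83.4 mL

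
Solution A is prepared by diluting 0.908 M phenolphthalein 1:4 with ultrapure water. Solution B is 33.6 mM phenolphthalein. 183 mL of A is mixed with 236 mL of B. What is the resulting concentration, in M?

C_A = 0.908 M / 4 = 0.227 M.
C_B = 33.6 mM = 0.0336 M.
C_mix = (C_A·V_A + C_B·V_B)/(V_A + V_B) = (0.227×183 + 0.0336×236) / 419.0 = 0.118 M.

0.118 M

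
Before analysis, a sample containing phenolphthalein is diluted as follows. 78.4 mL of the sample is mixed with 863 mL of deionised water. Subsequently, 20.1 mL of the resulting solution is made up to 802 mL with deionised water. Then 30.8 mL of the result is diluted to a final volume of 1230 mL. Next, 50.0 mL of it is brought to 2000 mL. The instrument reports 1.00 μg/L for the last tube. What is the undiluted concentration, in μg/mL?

765 μg/mL

Overall dilution factor = 12.01 × 39.90 × 39.94 × 40 = 7.65 × 10⁵.
Original = 1.00 μg/L × 7.65 × 10⁵ = 7.65 × 10⁵ μg/L = 765 μg/mL.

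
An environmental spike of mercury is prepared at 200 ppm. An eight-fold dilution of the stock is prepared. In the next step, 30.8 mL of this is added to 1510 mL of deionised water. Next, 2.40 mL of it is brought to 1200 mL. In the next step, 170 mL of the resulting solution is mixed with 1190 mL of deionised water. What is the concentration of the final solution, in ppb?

Overall dilution factor = 8 × 50.03 × 500 × 8 = 1.60 × 10⁶.
200 ppm / 1.60 × 10⁶ = 1.25 × 10⁻⁴ ppm = 0.125 ppb.

0.125 ppb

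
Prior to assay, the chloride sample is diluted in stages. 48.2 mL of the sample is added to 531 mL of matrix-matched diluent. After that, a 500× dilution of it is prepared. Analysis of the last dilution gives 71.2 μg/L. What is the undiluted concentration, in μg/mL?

Overall dilution factor = 12.02 × 500 = 6008.
Original = 71.2 μg/L × 6008 = 4.28 × 10⁵ μg/L = 428 μg/mL.

428 μg/mL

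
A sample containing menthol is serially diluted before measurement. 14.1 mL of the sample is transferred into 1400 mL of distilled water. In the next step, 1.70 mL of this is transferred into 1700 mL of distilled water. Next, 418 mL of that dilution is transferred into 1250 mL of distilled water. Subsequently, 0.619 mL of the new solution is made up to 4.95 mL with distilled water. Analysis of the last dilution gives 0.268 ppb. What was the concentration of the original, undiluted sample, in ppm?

Overall dilution factor = 100.3 × 1001 × 3.990 × 7.997 = 3.20 × 10⁶.
Original = 0.268 ppb × 3.20 × 10⁶ = 8.59 × 10⁵ ppb = 859 ppm.

859 ppm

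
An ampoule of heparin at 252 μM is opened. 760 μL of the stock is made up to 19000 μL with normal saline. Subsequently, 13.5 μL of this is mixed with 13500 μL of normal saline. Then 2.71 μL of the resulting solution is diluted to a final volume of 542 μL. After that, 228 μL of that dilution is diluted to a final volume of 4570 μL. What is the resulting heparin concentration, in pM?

Overall dilution factor = 25 × 1001 × 200 × 20.04 = 1.00 × 10⁸.
252 μM / 1.00 × 10⁸ = 2.51 × 10⁻⁶ μM = 2.51 pM.

2.51 pM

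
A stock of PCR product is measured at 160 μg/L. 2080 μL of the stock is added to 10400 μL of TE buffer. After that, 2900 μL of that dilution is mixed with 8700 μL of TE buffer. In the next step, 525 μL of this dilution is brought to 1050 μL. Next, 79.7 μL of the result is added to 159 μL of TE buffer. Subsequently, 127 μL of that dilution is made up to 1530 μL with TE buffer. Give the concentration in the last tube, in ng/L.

92.4 ng/L

Overall dilution factor = 6 × 4 × 2 × 2.995 × 12.05 = 1732.
160 μg/L / 1732 = 0.0924 μg/L = 92.4 ng/L.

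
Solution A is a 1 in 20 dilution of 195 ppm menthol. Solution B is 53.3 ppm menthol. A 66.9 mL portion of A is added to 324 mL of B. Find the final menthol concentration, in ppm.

45.8 ppm

C_A = 195 ppm / 20 = 9.75 ppm.
C_mix = (C_A·V_A + C_B·V_B)/(V_A + V_B) = (9.75×66.9 + 53.3×324) / 390.9 = 45.8 ppm.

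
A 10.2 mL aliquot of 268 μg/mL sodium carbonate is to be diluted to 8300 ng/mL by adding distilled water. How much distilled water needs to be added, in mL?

319 mL

8300 ng/mL = 8.30 μg/mL.
V₂ = C₁V₁/C₂ = 268 × 10.2 / 8.30 = 329 mL.
Diluent to add = V₂ − V₁ = 329 − 10.2 = 319 mL.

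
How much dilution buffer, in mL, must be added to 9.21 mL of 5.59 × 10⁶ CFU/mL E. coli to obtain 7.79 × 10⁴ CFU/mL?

V₂ = C₁V₁/C₂ = 5.59 × 10⁶ × 9.21 / 7.79 × 10⁴ = 661 mL.
Diluent to add = V₂ − V₁ = 661 − 9.21 = 652 mL.

652 mL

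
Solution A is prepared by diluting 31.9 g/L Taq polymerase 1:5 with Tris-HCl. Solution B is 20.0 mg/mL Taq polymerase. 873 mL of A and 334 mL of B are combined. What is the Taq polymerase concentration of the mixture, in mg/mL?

10.1 mg/mL

C_A = 31.9 g/L / 5 = 6.38 g/L.
C_B = 20.0 mg/mL = 20.0 g/L.
C_mix = (C_A·V_A + C_B·V_B)/(V_A + V_B) = (6.38×873 + 20.0×334) / 1207 = 10.1 g/L = 10.1 mg/mL.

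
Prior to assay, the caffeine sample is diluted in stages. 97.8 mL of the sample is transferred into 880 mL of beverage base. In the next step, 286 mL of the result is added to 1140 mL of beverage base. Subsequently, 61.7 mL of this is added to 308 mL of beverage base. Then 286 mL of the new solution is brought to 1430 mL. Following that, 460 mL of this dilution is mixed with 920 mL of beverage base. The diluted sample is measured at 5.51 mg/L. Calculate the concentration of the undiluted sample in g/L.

24.7 g/L

Overall dilution factor = 9.998 × 4.986 × 5.992 × 5 × 3 = 4480.
Original = 5.51 mg/L × 4480 = 2.47 × 10⁴ mg/L = 24.7 g/L.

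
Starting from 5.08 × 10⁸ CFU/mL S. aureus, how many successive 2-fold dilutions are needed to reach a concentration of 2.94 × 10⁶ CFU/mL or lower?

Need 2ⁿ ≥ 173, so n ≥ log(173)/log(2) = 7.43.
Minimum whole steps: n = 8.

8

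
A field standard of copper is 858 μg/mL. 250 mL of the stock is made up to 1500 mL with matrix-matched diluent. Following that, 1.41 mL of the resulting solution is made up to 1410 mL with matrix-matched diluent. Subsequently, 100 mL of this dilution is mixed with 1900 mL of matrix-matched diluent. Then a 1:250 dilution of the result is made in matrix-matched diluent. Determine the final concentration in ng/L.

28.6 ng/L

Overall dilution factor = 6 × 1000 × 20 × 250 = 3.00 × 10⁷.
858 μg/mL / 3.00 × 10⁷ = 2.86 × 10⁻⁵ μg/mL = 28.6 ng/L.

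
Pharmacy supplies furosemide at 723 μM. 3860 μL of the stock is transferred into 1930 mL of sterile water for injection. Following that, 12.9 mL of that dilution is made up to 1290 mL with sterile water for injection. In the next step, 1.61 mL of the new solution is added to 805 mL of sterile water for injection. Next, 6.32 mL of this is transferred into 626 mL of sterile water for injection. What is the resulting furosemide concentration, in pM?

0.288 pM

Overall dilution factor = 501 × 100 × 501 × 100.1 = 2.51 × 10⁹.
723 μM / 2.51 × 10⁹ = 2.88 × 10⁻⁷ μM = 0.288 pM.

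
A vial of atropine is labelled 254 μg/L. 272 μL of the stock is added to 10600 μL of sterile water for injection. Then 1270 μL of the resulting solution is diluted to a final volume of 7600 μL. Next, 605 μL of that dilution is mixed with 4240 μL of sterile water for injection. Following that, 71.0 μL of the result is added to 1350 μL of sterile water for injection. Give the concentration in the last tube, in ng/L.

Overall dilution factor = 39.97 × 5.984 × 8.008 × 20.01 = 3.83 × 10⁴.
254 μg/L / 3.83 × 10⁴ = 6.63 × 10⁻³ μg/L = 6.63 ng/L.

6.63 ng/L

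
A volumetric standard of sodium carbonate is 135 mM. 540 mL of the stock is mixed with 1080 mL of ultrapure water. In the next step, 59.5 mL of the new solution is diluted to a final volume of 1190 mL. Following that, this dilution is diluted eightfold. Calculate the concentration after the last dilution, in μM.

Overall dilution factor = 3 × 20 × 8 = 480.
135 mM / 480 = 0.281 mM = 281 μM.

281 μM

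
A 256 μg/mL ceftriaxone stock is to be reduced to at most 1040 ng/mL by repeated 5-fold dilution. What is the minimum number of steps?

Need 5ⁿ ≥ 246, so n ≥ log(246)/log(5) = 3.42.
Minimum whole steps: n = 4.

4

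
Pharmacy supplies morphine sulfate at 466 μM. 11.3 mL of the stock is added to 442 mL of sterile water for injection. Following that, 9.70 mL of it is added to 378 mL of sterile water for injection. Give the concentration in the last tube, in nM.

Overall dilution factor = 40.12 × 39.97 = 1603.
466 μM / 1603 = 0.291 μM = 291 nM.

291 nM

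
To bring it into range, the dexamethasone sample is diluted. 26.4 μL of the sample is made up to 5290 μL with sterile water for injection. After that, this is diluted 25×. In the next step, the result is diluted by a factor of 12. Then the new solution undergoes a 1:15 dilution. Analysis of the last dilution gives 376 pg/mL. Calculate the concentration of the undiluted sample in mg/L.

Overall dilution factor = 200.4 × 25 × 12 × 15 = 9.02 × 10⁵.
Original = 376 pg/mL × 9.02 × 10⁵ = 3.39 × 10⁸ pg/mL = 339 mg/L.

339 mg/L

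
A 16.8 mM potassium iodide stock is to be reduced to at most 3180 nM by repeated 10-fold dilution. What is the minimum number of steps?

Need 10ⁿ ≥ 5283, so n ≥ log(5283)/log(10) = 3.72.
Minimum whole steps: n = 4.

4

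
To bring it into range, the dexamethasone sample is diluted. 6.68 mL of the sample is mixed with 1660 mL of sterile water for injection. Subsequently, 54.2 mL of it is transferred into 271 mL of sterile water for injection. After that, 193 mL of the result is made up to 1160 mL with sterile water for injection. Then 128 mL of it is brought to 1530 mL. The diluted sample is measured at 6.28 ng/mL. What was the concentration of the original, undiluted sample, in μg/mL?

675 μg/mL

Overall dilution factor = 249.5 × 6 × 6.010 × 11.95 = 1.08 × 10⁵.
Original = 6.28 ng/mL × 1.08 × 10⁵ = 6.75 × 10⁵ ng/mL = 675 μg/mL.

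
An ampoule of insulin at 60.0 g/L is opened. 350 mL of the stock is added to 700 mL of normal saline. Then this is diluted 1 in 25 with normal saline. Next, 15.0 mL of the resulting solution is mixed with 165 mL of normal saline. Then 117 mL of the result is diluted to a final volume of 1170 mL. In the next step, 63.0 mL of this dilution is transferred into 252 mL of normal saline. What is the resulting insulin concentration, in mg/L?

1.33 mg/L

Overall dilution factor = 3 × 25 × 12 × 10 × 5 = 4.50 × 10⁴.
60.0 g/L / 4.50 × 10⁴ = 1.33 × 10⁻³ g/L = 1.33 mg/L.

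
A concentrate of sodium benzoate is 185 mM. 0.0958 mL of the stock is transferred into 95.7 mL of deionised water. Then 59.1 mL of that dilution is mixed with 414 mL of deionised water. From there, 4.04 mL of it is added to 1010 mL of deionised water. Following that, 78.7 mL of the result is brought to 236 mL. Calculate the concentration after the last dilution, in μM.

0.0307 μM

Overall dilution factor = 1000.0 × 8.005 × 251 × 2.999 = 6.03 × 10⁶.
185 mM / 6.03 × 10⁶ = 3.07 × 10⁻⁵ mM = 0.0307 μM.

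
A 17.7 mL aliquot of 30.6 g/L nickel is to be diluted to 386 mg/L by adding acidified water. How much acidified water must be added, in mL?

386 mg/L = 0.386 g/L.
V₂ = C₁V₁/C₂ = 30.6 × 17.7 / 0.386 = 1403 mL.
Diluent to add = V₂ − V₁ = 1403 − 17.7 = 1390 mL.

1390 mL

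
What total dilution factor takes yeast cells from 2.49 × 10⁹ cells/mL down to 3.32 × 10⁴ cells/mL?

Factor = C₀/C_target = 2.49 × 10⁹ cells/mL / 3.32 × 10⁴ cells/mL = 7.50 × 10⁴.

7.50 × 10⁴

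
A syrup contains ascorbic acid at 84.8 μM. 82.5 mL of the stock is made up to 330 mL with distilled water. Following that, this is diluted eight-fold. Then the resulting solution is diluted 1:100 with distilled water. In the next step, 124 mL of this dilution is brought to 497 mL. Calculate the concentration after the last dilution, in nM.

Overall dilution factor = 4 × 8 × 100 × 4.008 = 1.28 × 10⁴.
84.8 μM / 1.28 × 10⁴ = 6.61 × 10⁻³ μM = 6.61 nM.

6.61 nM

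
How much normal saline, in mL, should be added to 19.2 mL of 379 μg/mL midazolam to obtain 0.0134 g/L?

524 mL

0.0134 g/L = 13.4 μg/mL.
V₂ = C₁V₁/C₂ = 379 × 19.2 / 13.4 = 543 mL.
Diluent to add = V₂ − V₁ = 543 − 19.2 = 524 mL.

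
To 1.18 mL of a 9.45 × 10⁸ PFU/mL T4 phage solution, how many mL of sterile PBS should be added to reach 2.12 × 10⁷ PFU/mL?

V₂ = C₁V₁/C₂ = 9.45 × 10⁸ × 1.18 / 2.12 × 10⁷ = 52.6 mL.
Diluent to add = V₂ − V₁ = 52.6 − 1.18 = 51.4 mL.

51.4 mL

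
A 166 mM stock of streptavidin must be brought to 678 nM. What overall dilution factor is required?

Factor = C₀/C_target = 166 mM / 678 nM = 2.45 × 10⁵.

2.45 × 10⁵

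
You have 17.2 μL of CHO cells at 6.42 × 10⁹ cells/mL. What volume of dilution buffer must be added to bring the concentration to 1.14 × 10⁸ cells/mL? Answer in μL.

V₂ = C₁V₁/C₂ = 6.42 × 10⁹ × 17.2 / 1.14 × 10⁸ = 969 μL.
Diluent to add = V₂ − V₁ = 969 − 17.2 = 951 μL.

951 μL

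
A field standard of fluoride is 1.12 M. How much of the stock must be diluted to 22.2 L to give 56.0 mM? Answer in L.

1.11 L

56.0 mM = 0.0560 M.
V₁ = C₂V₂/C₁ = 0.0560 × 22.2 / 1.12 = 1.11 L.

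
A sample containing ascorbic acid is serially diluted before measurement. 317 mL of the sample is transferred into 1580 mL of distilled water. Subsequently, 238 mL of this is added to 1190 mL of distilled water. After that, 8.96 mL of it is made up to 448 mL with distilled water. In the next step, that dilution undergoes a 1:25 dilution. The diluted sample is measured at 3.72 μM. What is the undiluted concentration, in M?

0.167 M

Overall dilution factor = 5.984 × 6 × 50 × 25 = 4.49 × 10⁴.
Original = 3.72 μM × 4.49 × 10⁴ = 1.67 × 10⁵ μM = 0.167 M.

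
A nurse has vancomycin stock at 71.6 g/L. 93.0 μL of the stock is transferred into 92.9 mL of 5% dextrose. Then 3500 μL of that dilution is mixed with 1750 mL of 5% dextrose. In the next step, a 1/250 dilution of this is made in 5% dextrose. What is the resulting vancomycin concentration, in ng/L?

Overall dilution factor = 999.9 × 501 × 250 = 1.25 × 10⁸.
71.6 g/L / 1.25 × 10⁸ = 5.72 × 10⁻⁷ g/L = 572 ng/L.

572 ng/L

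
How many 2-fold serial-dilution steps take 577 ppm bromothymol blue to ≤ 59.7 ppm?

Need 2ⁿ ≥ 9.66, so n ≥ log(9.66)/log(2) = 3.27.
Minimum whole steps: n = 4.

4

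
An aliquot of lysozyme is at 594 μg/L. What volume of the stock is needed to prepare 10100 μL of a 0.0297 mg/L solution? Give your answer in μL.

0.0297 mg/L = 29.7 μg/L.
V₁ = C₂V₂/C₁ = 29.7 × 10100 / 594 = 505 μL.

505 μL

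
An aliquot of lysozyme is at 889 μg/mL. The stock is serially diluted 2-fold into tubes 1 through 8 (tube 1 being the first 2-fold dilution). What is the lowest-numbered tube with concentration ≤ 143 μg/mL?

tube 3

Tube n has concentration 889 μg/mL / 2ⁿ.
Need 2ⁿ ≥ 889 μg/mL / 143 μg/mL = 6.22, so n ≥ 2.64.
First such tube: n = 3.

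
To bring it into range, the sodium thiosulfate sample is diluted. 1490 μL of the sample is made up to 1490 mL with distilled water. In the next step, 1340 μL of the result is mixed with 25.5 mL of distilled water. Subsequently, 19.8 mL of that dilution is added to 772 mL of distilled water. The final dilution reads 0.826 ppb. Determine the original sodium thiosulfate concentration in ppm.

Overall dilution factor = 1000 × 20.03 × 39.99 = 8.01 × 10⁵.
Original = 0.826 ppb × 8.01 × 10⁵ = 6.62 × 10⁵ ppb = 662 ppm.

662 ppm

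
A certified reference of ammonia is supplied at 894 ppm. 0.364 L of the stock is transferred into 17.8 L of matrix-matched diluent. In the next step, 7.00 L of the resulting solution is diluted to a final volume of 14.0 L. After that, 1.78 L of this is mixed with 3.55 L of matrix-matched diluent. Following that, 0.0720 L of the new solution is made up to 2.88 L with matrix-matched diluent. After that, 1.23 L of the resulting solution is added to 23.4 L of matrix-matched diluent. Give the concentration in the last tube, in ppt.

3730 ppt

Overall dilution factor = 49.90 × 2 × 2.994 × 40 × 20.02 = 2.39 × 10⁵.
894 ppm / 2.39 × 10⁵ = 3.73 × 10⁻³ ppm = 3730 ppt.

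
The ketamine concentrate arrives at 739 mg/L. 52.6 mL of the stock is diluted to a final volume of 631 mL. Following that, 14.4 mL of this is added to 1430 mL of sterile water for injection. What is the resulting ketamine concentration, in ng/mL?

614 ng/mL

Overall dilution factor = 12.00 × 100.3 = 1203.
739 mg/L / 1203 = 0.614 mg/L = 614 ng/mL.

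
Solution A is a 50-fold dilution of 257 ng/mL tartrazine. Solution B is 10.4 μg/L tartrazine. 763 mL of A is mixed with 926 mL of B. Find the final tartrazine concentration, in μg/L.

8.02 μg/L

C_A = 257 ng/mL / 50 = 5.14 ng/mL.
C_B = 10.4 μg/L = 10.4 ng/mL.
C_mix = (C_A·V_A + C_B·V_B)/(V_A + V_B) = (5.14×763 + 10.4×926) / 1689 = 8.02 ng/mL = 8.02 μg/L.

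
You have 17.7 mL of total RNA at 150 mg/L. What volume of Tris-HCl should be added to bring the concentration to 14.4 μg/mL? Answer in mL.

14.4 μg/mL = 14.4 mg/L.
V₂ = C₁V₁/C₂ = 150 × 17.7 / 14.4 = 184 mL.
Diluent to add = V₂ − V₁ = 184 − 17.7 = 167 mL.

167 mL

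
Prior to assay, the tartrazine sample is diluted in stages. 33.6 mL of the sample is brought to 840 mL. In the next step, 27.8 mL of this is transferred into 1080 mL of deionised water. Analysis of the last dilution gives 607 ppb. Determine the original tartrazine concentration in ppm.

Overall dilution factor = 25 × 39.85 = 996.
Original = 607 ppb × 996 = 6.05 × 10⁵ ppb = 605 ppm.

605 ppm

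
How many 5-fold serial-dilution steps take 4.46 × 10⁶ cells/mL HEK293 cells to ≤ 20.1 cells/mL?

8

Need 5ⁿ ≥ 2.22 × 10⁵, so n ≥ log(2.22 × 10⁵)/log(5) = 7.65.
Minimum whole steps: n = 8.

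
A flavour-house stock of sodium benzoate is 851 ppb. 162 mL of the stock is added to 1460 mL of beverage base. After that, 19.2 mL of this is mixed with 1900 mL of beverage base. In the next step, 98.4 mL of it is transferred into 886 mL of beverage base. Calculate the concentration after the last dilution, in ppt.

85.0 ppt

Overall dilution factor = 10.01 × 99.96 × 10.00 = 1.00 × 10⁴.
851 ppb / 1.00 × 10⁴ = 0.0850 ppb = 85.0 ppt.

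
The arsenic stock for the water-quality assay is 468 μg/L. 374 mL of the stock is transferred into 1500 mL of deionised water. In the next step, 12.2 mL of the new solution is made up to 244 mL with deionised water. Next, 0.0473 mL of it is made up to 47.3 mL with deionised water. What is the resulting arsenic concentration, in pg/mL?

Overall dilution factor = 5.011 × 20 × 1000 = 1.00 × 10⁵.
468 μg/L / 1.00 × 10⁵ = 4.67 × 10⁻³ μg/L = 4.67 pg/mL.

4.67 pg/mL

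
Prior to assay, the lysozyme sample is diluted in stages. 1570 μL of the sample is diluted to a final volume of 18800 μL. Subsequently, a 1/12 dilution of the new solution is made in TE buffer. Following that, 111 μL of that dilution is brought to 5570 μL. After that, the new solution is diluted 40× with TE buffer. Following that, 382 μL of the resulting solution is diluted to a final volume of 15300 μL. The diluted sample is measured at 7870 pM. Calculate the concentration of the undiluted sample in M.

Overall dilution factor = 11.97 × 12 × 50.18 × 40 × 40.05 = 1.16 × 10⁷.
Original = 7870 pM × 1.16 × 10⁷ = 9.09 × 10¹⁰ pM = 0.0909 M.

0.0909 M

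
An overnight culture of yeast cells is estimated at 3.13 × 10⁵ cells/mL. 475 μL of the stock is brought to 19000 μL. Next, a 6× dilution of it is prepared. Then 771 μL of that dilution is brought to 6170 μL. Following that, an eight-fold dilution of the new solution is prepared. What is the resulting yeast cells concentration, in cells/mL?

Overall dilution factor = 40 × 6 × 8.003 × 8 = 1.54 × 10⁴.
3.13 × 10⁵ cells/mL / 1.54 × 10⁴ = 20.4 cells/mL.

20.4 cells/mL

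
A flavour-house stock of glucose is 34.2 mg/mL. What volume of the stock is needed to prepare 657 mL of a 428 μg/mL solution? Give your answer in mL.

428 μg/mL = 0.428 mg/mL.
V₁ = C₂V₂/C₁ = 0.428 × 657 / 34.2 = 8.22 mL.

8.22 mL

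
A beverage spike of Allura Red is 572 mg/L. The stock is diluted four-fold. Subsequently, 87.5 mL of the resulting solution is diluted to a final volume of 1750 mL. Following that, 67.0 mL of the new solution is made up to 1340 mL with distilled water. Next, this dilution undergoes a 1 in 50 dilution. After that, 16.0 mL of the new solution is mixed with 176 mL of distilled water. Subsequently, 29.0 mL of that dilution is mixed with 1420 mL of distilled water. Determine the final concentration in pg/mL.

11.9 pg/mL

Overall dilution factor = 4 × 20 × 20 × 50 × 12 × 49.97 = 4.80 × 10⁷.
572 mg/L / 4.80 × 10⁷ = 1.19 × 10⁻⁵ mg/L = 11.9 pg/mL.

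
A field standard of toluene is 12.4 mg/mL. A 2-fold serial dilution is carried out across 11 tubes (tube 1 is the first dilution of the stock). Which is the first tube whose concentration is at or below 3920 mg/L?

tube 2

Tube n has concentration 12.4 mg/mL / 2ⁿ.
Need 2ⁿ ≥ 12.4 mg/mL / 3920 mg/L = 3.16, so n ≥ 1.66.
First such tube: n = 2.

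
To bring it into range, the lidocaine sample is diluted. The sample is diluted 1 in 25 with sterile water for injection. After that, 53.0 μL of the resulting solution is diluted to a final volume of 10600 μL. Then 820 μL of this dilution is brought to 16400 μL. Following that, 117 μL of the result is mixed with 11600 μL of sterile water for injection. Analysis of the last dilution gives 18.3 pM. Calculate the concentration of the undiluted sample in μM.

Overall dilution factor = 25 × 200 × 20 × 100.1 = 1.00 × 10⁷.
Original = 18.3 pM × 1.00 × 10⁷ = 1.83 × 10⁸ pM = 183 μM.

183 μM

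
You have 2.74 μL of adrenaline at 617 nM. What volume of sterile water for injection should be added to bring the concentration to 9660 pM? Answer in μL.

9660 pM = 9.66 nM.
V₂ = C₁V₁/C₂ = 617 × 2.74 / 9.66 = 175 μL.
Diluent to add = V₂ − V₁ = 175 − 2.74 = 172 μL.

172 μL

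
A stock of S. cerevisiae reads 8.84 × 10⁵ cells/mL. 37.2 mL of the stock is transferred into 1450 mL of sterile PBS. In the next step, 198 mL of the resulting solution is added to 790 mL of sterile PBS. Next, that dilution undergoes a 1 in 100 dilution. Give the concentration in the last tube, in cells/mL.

Overall dilution factor = 39.98 × 4.990 × 100 = 1.99 × 10⁴.
8.84 × 10⁵ cells/mL / 1.99 × 10⁴ = 44.3 cells/mL.

44.3 cells/mL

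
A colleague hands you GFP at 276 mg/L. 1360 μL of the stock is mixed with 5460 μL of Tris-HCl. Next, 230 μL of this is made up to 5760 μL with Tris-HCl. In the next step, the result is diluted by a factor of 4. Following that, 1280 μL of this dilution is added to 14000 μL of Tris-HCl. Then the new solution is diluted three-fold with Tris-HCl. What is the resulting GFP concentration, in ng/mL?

Overall dilution factor = 5.015 × 25.04 × 4 × 11.94 × 3 = 1.80 × 10⁴.
276 mg/L / 1.80 × 10⁴ = 0.0153 mg/L = 15.3 ng/mL.

15.3 ng/mL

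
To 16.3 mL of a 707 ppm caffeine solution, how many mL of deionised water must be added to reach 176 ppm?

49.2 mL

V₂ = C₁V₁/C₂ = 707 × 16.3 / 176 = 65.5 mL.
Diluent to add = V₂ − V₁ = 65.5 − 16.3 = 49.2 mL.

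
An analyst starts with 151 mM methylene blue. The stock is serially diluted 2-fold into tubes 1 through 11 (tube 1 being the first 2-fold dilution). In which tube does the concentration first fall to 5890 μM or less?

tube 5

Tube n has concentration 151 mM / 2ⁿ.
Need 2ⁿ ≥ 151 mM / 5890 μM = 25.6, so n ≥ 4.68.
First such tube: n = 5.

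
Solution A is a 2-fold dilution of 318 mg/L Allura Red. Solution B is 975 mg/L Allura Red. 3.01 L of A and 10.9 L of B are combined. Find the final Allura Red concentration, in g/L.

C_A = 318 mg/L / 2 = 159 mg/L.
C_mix = (C_A·V_A + C_B·V_B)/(V_A + V_B) = (159×3.01 + 975×10.9) / 13.91 = 798 mg/L = 0.798 g/L.

0.798 g/L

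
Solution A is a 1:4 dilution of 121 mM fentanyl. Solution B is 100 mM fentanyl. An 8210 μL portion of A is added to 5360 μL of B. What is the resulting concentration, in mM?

57.8 mM

C_A = 121 mM / 4 = 30.2 mM.
C_mix = (C_A·V_A + C_B·V_B)/(V_A + V_B) = (30.2×8210 + 100×5360) / 13570 = 57.8 mM.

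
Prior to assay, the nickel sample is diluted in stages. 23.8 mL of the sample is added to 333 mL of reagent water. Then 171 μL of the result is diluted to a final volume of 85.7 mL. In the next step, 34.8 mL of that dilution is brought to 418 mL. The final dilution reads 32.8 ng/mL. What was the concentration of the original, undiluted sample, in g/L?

Overall dilution factor = 14.99 × 501.2 × 12.01 = 9.02 × 10⁴.
Original = 32.8 ng/mL × 9.02 × 10⁴ = 2.96 × 10⁶ ng/mL = 2.96 g/L.

2.96 g/L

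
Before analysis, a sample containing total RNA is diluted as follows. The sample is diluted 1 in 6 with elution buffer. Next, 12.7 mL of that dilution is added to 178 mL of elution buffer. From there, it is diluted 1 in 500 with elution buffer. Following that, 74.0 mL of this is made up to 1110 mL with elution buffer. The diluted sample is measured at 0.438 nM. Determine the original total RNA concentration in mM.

Overall dilution factor = 6 × 15.02 × 500 × 15 = 6.76 × 10⁵.
Original = 0.438 nM × 6.76 × 10⁵ = 2.96 × 10⁵ nM = 0.296 mM.

0.296 mM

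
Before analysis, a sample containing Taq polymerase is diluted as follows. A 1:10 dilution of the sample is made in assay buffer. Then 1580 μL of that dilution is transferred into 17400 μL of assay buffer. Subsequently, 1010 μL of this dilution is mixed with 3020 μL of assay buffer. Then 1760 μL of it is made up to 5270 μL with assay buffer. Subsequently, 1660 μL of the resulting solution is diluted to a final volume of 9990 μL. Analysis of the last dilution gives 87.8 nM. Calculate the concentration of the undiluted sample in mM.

Overall dilution factor = 10 × 12.01 × 3.990 × 2.994 × 6.018 = 8637.
Original = 87.8 nM × 8637 = 7.58 × 10⁵ nM = 0.758 mM.

0.758 mM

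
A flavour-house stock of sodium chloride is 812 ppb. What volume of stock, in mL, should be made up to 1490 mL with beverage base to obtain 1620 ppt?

1620 ppt = 1.62 ppb.
V₁ = C₂V₂/C₁ = 1.62 × 1490 / 812 = 2.97 mL.

2.97 mL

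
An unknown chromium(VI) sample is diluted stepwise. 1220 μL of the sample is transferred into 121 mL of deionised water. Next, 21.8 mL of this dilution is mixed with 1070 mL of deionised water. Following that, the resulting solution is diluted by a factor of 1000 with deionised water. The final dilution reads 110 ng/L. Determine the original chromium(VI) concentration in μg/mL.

Overall dilution factor = 100.2 × 50.08 × 1000 = 5.02 × 10⁶.
Original = 110 ng/L × 5.02 × 10⁶ = 5.52 × 10⁸ ng/L = 552 μg/mL.

552 μg/mL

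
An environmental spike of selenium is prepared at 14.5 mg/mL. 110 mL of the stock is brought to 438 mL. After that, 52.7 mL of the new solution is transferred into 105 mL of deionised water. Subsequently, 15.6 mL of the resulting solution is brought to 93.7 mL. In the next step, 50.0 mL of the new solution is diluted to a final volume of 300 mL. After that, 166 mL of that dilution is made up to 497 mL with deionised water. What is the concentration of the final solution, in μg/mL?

11.3 μg/mL

Overall dilution factor = 3.982 × 2.992 × 6.006 × 6 × 2.994 = 1286.
14.5 mg/mL / 1286 = 0.0113 mg/mL = 11.3 μg/mL.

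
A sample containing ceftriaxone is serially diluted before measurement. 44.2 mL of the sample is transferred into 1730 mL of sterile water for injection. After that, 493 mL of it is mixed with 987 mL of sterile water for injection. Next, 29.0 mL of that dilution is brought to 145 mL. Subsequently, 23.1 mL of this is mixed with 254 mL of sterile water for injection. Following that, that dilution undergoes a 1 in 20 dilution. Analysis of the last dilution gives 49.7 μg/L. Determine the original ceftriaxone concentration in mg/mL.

Overall dilution factor = 40.14 × 3.002 × 5 × 12.00 × 20 = 1.45 × 10⁵.
Original = 49.7 μg/L × 1.45 × 10⁵ = 7.18 × 10⁶ μg/L = 7.18 mg/mL.

7.18 mg/mL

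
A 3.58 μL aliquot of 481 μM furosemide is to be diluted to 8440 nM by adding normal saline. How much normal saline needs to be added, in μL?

200 μL

8440 nM = 8.44 μM.
V₂ = C₁V₁/C₂ = 481 × 3.58 / 8.44 = 204 μL.
Diluent to add = V₂ − V₁ = 204 − 3.58 = 200 μL.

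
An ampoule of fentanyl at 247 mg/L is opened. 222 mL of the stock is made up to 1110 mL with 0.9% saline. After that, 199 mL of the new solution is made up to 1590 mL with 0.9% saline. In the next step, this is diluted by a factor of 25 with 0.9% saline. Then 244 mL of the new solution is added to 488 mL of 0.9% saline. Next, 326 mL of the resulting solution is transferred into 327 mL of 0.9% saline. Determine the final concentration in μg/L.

41.2 μg/L

Overall dilution factor = 5 × 7.990 × 25 × 3 × 2.003 = 6002.
247 mg/L / 6002 = 0.0412 mg/L = 41.2 μg/L.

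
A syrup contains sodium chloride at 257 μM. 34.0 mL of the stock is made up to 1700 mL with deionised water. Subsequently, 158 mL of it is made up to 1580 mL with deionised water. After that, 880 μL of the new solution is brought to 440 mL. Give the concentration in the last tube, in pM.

1030 pM

Overall dilution factor = 50 × 10 × 500 = 2.50 × 10⁵.
257 μM / 2.50 × 10⁵ = 1.03 × 10⁻³ μM = 1030 pM.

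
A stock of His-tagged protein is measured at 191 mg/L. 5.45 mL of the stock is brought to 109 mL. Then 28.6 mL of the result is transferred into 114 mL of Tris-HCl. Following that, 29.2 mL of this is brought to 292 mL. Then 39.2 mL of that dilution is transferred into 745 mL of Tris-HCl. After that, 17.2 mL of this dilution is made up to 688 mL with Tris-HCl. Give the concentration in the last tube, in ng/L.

Overall dilution factor = 20 × 4.986 × 10 × 20.01 × 40 = 7.98 × 10⁵.
191 mg/L / 7.98 × 10⁵ = 2.39 × 10⁻⁴ mg/L = 239 ng/L.

239 ng/L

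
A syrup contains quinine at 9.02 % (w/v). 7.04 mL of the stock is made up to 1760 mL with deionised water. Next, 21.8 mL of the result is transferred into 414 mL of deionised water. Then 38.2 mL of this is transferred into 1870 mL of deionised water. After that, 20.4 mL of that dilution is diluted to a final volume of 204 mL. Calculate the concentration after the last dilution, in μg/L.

Overall dilution factor = 250 × 19.99 × 49.95 × 10 = 2.50 × 10⁶.
9.02 % (w/v) / 2.50 × 10⁶ = 3.61 × 10⁻⁶ % (w/v) = 36.1 μg/L.

36.1 μg/L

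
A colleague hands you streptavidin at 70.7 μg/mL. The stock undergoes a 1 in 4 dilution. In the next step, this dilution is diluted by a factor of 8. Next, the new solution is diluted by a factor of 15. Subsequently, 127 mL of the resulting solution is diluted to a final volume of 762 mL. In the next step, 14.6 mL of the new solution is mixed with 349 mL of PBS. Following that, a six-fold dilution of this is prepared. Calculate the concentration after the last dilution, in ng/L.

164 ng/L

Overall dilution factor = 4 × 8 × 15 × 6 × 24.90 × 6 = 4.30 × 10⁵.
70.7 μg/mL / 4.30 × 10⁵ = 1.64 × 10⁻⁴ μg/mL = 164 ng/L.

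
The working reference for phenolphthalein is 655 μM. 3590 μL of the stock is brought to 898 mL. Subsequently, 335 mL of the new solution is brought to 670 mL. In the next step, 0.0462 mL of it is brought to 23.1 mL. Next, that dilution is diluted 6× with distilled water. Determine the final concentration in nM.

0.436 nM

Overall dilution factor = 250.1 × 2 × 500 × 6 = 1.50 × 10⁶.
655 μM / 1.50 × 10⁶ = 4.36 × 10⁻⁴ μM = 0.436 nM.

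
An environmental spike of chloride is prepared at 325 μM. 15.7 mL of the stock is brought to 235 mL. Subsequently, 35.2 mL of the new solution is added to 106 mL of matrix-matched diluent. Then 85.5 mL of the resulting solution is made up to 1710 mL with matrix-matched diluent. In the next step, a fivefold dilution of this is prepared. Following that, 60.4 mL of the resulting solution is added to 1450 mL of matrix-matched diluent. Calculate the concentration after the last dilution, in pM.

2160 pM

Overall dilution factor = 14.97 × 4.011 × 20 × 5 × 25.01 = 1.50 × 10⁵.
325 μM / 1.50 × 10⁵ = 2.16 × 10⁻³ μM = 2160 pM.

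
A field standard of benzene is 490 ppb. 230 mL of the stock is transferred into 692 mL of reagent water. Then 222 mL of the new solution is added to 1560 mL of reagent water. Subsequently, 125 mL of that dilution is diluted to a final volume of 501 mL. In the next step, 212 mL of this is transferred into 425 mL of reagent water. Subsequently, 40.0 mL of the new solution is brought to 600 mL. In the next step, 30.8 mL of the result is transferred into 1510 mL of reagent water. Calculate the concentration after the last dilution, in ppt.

Overall dilution factor = 4.009 × 8.027 × 4.008 × 3.005 × 15 × 50.03 = 2.91 × 10⁵.
490 ppb / 2.91 × 10⁵ = 1.69 × 10⁻³ ppb = 1.69 ppt.

1.69 ppt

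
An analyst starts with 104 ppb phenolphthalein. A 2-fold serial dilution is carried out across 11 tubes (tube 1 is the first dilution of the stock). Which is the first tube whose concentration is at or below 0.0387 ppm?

tube 2

Tube n has concentration 104 ppb / 2ⁿ.
Need 2ⁿ ≥ 104 ppb / 0.0387 ppm = 2.69, so n ≥ 1.43.
First such tube: n = 2.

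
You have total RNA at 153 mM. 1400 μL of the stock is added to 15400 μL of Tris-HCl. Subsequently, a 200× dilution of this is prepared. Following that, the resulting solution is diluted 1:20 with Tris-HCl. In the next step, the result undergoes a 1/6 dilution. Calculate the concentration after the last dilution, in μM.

Overall dilution factor = 12 × 200 × 20 × 6 = 2.88 × 10⁵.
153 mM / 2.88 × 10⁵ = 5.31 × 10⁻⁴ mM = 0.531 μM.

0.531 μM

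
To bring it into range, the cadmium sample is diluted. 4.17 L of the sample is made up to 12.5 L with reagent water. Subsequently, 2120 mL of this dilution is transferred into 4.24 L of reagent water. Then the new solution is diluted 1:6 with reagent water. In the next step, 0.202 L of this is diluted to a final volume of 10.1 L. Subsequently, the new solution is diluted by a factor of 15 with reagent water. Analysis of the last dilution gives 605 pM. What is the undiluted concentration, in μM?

24.5 μM

Overall dilution factor = 2.998 × 3 × 6 × 50 × 15 = 4.05 × 10⁴.
Original = 605 pM × 4.05 × 10⁴ = 2.45 × 10⁷ pM = 24.5 μM.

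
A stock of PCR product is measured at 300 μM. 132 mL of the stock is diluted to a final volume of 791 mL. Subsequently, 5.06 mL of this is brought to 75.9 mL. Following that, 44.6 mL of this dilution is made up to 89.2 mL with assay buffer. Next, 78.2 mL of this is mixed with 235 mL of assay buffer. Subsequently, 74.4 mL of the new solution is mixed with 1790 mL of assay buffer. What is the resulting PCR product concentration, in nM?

16.6 nM

Overall dilution factor = 5.992 × 15 × 2 × 4.005 × 25.06 = 1.80 × 10⁴.
300 μM / 1.80 × 10⁴ = 0.0166 μM = 16.6 nM.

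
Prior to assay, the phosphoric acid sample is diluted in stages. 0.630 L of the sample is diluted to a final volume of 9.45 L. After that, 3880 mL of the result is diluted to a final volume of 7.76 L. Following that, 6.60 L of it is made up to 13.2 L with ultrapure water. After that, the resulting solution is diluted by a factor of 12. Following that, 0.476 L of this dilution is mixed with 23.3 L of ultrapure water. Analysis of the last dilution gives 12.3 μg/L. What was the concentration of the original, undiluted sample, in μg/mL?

Overall dilution factor = 15 × 2 × 2 × 12 × 49.95 = 3.60 × 10⁴.
Original = 12.3 μg/L × 3.60 × 10⁴ = 4.42 × 10⁵ μg/L = 442 μg/mL.

442 μg/mL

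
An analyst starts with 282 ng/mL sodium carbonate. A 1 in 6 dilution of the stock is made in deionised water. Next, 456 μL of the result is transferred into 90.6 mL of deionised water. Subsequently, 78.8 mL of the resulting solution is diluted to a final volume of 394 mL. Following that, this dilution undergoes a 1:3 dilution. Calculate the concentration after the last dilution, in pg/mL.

15.7 pg/mL

Overall dilution factor = 6 × 199.7 × 5 × 3 = 1.80 × 10⁴.
282 ng/mL / 1.80 × 10⁴ = 0.0157 ng/mL = 15.7 pg/mL.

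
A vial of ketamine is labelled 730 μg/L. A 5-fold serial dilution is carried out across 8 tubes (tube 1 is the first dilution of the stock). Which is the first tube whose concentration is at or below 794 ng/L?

Tube n has concentration 730 μg/L / 5ⁿ.
Need 5ⁿ ≥ 730 μg/L / 794 ng/L = 919, so n ≥ 4.24.
First such tube: n = 5.

tube 5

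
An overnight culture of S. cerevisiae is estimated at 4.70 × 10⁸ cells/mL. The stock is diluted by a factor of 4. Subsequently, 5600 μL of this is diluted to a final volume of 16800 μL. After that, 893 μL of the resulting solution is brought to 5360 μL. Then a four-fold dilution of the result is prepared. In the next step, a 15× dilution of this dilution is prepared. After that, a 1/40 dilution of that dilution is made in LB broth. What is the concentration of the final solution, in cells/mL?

Overall dilution factor = 4 × 3 × 6.002 × 4 × 15 × 40 = 1.73 × 10⁵.
4.70 × 10⁸ cells/mL / 1.73 × 10⁵ = 2720 cells/mL.

2720 cells/mL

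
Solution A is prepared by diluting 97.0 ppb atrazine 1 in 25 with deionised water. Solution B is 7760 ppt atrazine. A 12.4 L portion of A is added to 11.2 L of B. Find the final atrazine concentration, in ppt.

5720 ppt

C_A = 97.0 ppb / 25 = 3.88 ppb.
C_B = 7760 ppt = 7.76 ppb.
C_mix = (C_A·V_A + C_B·V_B)/(V_A + V_B) = (3.88×12.4 + 7.76×11.2) / 23.60 = 5.72 ppb = 5720 ppt.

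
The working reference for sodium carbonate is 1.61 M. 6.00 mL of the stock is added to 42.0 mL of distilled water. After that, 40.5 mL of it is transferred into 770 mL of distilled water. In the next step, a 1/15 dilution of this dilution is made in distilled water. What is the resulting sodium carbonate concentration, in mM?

0.670 mM

Overall dilution factor = 8 × 20.01 × 15 = 2401.
1.61 M / 2401 = 6.70 × 10⁻⁴ M = 0.670 mM.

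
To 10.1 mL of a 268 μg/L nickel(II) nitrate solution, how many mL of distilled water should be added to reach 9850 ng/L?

9850 ng/L = 9.85 μg/L.
V₂ = C₁V₁/C₂ = 268 × 10.1 / 9.85 = 275 mL.
Diluent to add = V₂ − V₁ = 275 − 10.1 = 265 mL.

265 mL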